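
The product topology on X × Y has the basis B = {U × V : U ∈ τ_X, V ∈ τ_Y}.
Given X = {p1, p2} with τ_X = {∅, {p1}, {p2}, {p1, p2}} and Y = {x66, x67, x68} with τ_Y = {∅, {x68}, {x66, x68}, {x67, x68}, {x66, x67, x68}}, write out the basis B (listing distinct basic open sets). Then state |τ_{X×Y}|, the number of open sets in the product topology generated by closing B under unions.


Basis B = {∅ × ∅, {p1} × {x68}, {p2} × {x68}, {p1} × {x66, x68}, {p1} × {x67, x68}, {p1, p2} × {x68}, {p2} × {x66, x68}, {p2} × {x67, x68}, {p1} × {x66, x67, x68}, {p2} × {x66, x67, x68}, {p1, p2} × {x66, x68}, {p1, p2} × {x67, x68}, {p1, p2} × {x66, x67, x68}}; |τ_{X×Y}| = 25.

Enumerate products U × V with U ∈ τ_X, V ∈ τ_Y (deduplicated):
  ∅ × ∅ = {} (∅)
  {p1} × {x68} = {(p1,x68)}
  {p2} × {x68} = {(p2,x68)}
  {p1} × {x66, x68} = {(p1,x66), (p1,x68)}
  {p1} × {x67, x68} = {(p1,x67), (p1,x68)}
  {p1, p2} × {x68} = {(p1,x68), (p2,x68)}
  {p2} × {x66, x68} = {(p2,x66), (p2,x68)}
  {p2} × {x67, x68} = {(p2,x67), (p2,x68)}
  {p1} × {x66, x67, x68} = {(p1,x66), (p1,x67), (p1,x68)}
  {p2} × {x66, x67, x68} = {(p2,x66), (p2,x67), (p2,x68)}
  {p1, p2} × {x66, x68} = {(p1,x66), (p1,x68), (p2,x66), (p2,x68)}
  {p1, p2} × {x67, x68} = {(p1,x67), (p1,x68), (p2,x67), (p2,x68)}
  {p1, p2} × {x66, x67, x68} = {(p1,x66), (p1,x67), (p1,x68), (p2,x66), (p2,x67), (p2,x68)}
These 13 distinct sets form the basis B.
Close under arbitrary unions to get τ_{X×Y}; counting gives |τ_{X×Y}| = 25.


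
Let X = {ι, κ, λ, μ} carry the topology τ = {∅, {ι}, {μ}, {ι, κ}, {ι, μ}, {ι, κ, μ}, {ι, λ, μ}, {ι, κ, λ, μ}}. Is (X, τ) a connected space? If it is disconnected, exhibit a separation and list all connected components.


(X, τ) is connected.

Find clopen sets (U ∈ τ with X ∖ U ∈ τ):
  U = ∅, X ∖ U = {ι, κ, λ, μ} — both open, so U is clopen.
  U = {ι, κ, λ, μ}, X ∖ U = ∅ — both open, so U is clopen.
Only trivial clopens (∅ and X) exist, so (X, τ) is connected.
Compute connected components by grouping points that agree on all clopens:
  component: {ι, κ, λ, μ}


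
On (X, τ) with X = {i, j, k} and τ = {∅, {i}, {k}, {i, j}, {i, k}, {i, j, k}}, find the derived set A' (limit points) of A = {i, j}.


A' = {j}

For each x ∈ X, list the open sets U ∈ τ with x ∈ U, then check whether U ∩ (A ∖ {x}) ≠ ∅ for every such U.
  x = i: open {i} ∋ x has {i} ∩ (A ∖ {i}) = ∅, so x is NOT a limit point.
  x = j: opens ∋ x are {i, j}, {i, j, k}; each meets A ∖ {j}, so x IS a limit point.
  x = k: open {k} ∋ x has {k} ∩ (A ∖ {k}) = ∅, so x is NOT a limit point.
Collecting: A' = {j}.


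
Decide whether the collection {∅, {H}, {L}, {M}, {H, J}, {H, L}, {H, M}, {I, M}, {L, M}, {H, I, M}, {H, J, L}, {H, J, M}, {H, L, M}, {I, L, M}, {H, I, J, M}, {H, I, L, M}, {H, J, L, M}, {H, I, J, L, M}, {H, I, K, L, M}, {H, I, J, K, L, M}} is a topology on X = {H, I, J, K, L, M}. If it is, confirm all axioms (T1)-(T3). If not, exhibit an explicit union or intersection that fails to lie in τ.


τ IS a topology on X.

Axiom (T1): ∅ ∈ τ? Yes; X ∈ τ? Yes.
Axiom (T2/T3): check pairwise unions and intersections of members of τ.
All pairwise intersections and unions checked — each lies in τ. Therefore τ satisfies (T1), (T2), (T3): it IS a topology on X.


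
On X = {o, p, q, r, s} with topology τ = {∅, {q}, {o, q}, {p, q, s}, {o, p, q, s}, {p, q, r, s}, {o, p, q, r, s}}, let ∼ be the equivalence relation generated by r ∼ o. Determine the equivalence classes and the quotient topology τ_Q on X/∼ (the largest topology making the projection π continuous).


X/∼ = {[o=r], [p], [q], [s]}; |τ_Q| = 4.

Equivalence classes: [o=r], [p], [q], [s].
Quotient map π: X → X/∼ sends o ↦ [o=r], p ↦ [p], q ↦ [q], r ↦ [o=r], s ↦ [s].
For each subset V ⊆ X/∼, compute π^{-1}(V) ⊆ X and check whether π^{-1}(V) ∈ τ. V is open in τ_Q iff π^{-1}(V) ∈ τ.
  V = {}: π^{-1}(V) = ∅ ∈ τ ✓.
  V = {[o=r]}: π^{-1}(V) = {o, r} ∉ τ ✗.
  V = {[p]}: π^{-1}(V) = {p} ∉ τ ✗.
  V = {[o=r], [p]}: π^{-1}(V) = {o, p, r} ∉ τ ✗.
  V = {[q]}: π^{-1}(V) = {q} ∈ τ ✓.
  V = {[o=r], [q]}: π^{-1}(V) = {o, q, r} ∉ τ ✗.
  V = {[p], [q]}: π^{-1}(V) = {p, q} ∉ τ ✗.
  V = {[o=r], [p], [q]}: π^{-1}(V) = {o, p, q, r} ∉ τ ✗.
  V = {[s]}: π^{-1}(V) = {s} ∉ τ ✗.
  V = {[o=r], [s]}: π^{-1}(V) = {o, r, s} ∉ τ ✗.
  V = {[p], [s]}: π^{-1}(V) = {p, s} ∉ τ ✗.
  V = {[o=r], [p], [s]}: π^{-1}(V) = {o, p, r, s} ∉ τ ✗.
  V = {[q], [s]}: π^{-1}(V) = {q, s} ∉ τ ✗.
  V = {[o=r], [q], [s]}: π^{-1}(V) = {o, q, r, s} ∉ τ ✗.
  V = {[p], [q], [s]}: π^{-1}(V) = {p, q, s} ∈ τ ✓.
  V = {[o=r], [p], [q], [s]}: π^{-1}(V) = {o, p, q, r, s} ∈ τ ✓.
Open sets in the quotient: τ_Q = {{}, {[q]}, {[p], [q], [s]}, {[o=r], [p], [q], [s]}} (4 elements).


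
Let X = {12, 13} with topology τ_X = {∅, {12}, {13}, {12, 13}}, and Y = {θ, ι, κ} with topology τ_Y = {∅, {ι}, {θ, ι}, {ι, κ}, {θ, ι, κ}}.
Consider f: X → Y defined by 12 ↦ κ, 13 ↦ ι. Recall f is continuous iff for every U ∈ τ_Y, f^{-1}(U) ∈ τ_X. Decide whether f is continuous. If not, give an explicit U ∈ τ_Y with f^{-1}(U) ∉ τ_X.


f IS continuous.

Compute f^{-1}(U) for each U ∈ τ_Y:
  U = ∅: f^{-1}(U) = ∅ ∈ τ_X ✓.
  U = {ι}: f^{-1}(U) = {13} ∈ τ_X ✓.
  U = {θ, ι}: f^{-1}(U) = {13} ∈ τ_X ✓.
  U = {ι, κ}: f^{-1}(U) = {12, 13} ∈ τ_X ✓.
  U = {θ, ι, κ}: f^{-1}(U) = {12, 13} ∈ τ_X ✓.
Every preimage lies in τ_X, so f IS continuous.


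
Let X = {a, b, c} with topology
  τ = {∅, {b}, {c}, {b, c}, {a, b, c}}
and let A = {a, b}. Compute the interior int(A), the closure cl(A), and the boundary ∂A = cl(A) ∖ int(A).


int(A) = {b}, cl(A) = {a, b}, ∂A = {a}.

Closed sets in (X, τ) are complements of opens:
  closed(X, τ) = {∅, {a}, {a, b}, {a, c}, {a, b, c}}.
int(A) = ⋃ {U ∈ τ : U ⊆ A}. Opens contained in A: ∅, {b}.
Taking the union of these: int(A) = {b}.
cl(A) = ⋂ {C closed : A ⊆ C}. Closed sets containing A: {a, b}, {a, b, c}.
Intersecting these: cl(A) = {a, b}.
∂A = cl(A) ∖ int(A) = {a, b} ∖ {b} = {a}.


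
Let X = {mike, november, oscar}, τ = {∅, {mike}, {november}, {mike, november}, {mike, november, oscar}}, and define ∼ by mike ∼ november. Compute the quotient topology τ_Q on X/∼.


X/∼ = {[mike=november], [oscar]}; |τ_Q| = 3.

Equivalence classes: [mike=november], [oscar].
Quotient map π: X → X/∼ sends mike ↦ [mike=november], november ↦ [mike=november], oscar ↦ [oscar].
For each subset V ⊆ X/∼, compute π^{-1}(V) ⊆ X and check whether π^{-1}(V) ∈ τ. V is open in τ_Q iff π^{-1}(V) ∈ τ.
  V = {}: π^{-1}(V) = ∅ ∈ τ ✓.
  V = {[mike=november]}: π^{-1}(V) = {mike, november} ∈ τ ✓.
  V = {[oscar]}: π^{-1}(V) = {oscar} ∉ τ ✗.
  V = {[mike=november], [oscar]}: π^{-1}(V) = {mike, november, oscar} ∈ τ ✓.
Open sets in the quotient: τ_Q = {{}, {[mike=november]}, {[mike=november], [oscar]}} (3 elements).


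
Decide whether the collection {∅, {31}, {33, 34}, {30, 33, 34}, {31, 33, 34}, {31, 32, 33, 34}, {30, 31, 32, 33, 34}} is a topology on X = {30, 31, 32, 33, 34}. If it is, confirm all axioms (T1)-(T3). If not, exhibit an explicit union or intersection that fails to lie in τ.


τ is NOT a topology on X.

Axiom (T1): ∅ ∈ τ? Yes; X ∈ τ? Yes.
Axiom (T2/T3): check pairwise unions and intersections of members of τ.
Counterexample for (T2): {31} ∪ {30, 33, 34} = {30, 31, 33, 34} ∉ τ. Therefore τ is NOT a topology.


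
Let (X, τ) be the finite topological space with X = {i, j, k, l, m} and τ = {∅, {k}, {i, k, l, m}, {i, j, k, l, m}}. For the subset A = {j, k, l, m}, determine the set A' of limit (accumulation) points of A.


A' = {i, j, l, m}

For each x ∈ X, list the open sets U ∈ τ with x ∈ U, then check whether U ∩ (A ∖ {x}) ≠ ∅ for every such U.
  x = i: opens ∋ x are {i, k, l, m}, {i, j, k, l, m}; each meets A ∖ {i}, so x IS a limit point.
  x = j: opens ∋ x are {i, j, k, l, m}; each meets A ∖ {j}, so x IS a limit point.
  x = k: open {k} ∋ x has {k} ∩ (A ∖ {k}) = ∅, so x is NOT a limit point.
  x = l: opens ∋ x are {i, k, l, m}, {i, j, k, l, m}; each meets A ∖ {l}, so x IS a limit point.
  x = m: opens ∋ x are {i, k, l, m}, {i, j, k, l, m}; each meets A ∖ {m}, so x IS a limit point.
Collecting: A' = {i, j, l, m}.


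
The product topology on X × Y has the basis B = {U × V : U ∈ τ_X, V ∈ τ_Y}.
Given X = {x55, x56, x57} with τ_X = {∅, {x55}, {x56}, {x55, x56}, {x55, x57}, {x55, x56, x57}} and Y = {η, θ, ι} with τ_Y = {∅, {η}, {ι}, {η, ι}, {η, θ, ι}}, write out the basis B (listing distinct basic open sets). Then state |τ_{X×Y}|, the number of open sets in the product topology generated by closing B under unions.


Basis B = {∅ × ∅, {x55} × {η}, {x55} × {ι}, {x56} × {η}, {x56} × {ι}, {x55} × {η, ι}, {x55, x56} × {η}, {x55, x57} × {η}, {x55, x56} × {ι}, {x55, x57} × {ι}, {x56} × {η, ι}, {x55} × {η, θ, ι}, {x55, x56, x57} × {η}, {x55, x56, x57} × {ι}, {x56} × {η, θ, ι}, {x55, x56} × {η, ι}, {x55, x57} × {η, ι}, {x55, x56} × {η, θ, ι}, {x55, x57} × {η, θ, ι}, {x55, x56, x57} × {η, ι}, {x55, x56, x57} × {η, θ, ι}}; |τ_{X×Y}| = 70.

Enumerate products U × V with U ∈ τ_X, V ∈ τ_Y (deduplicated):
  ∅ × ∅ = {} (∅)
  {x55} × {η} = {(x55,η)}
  {x55} × {ι} = {(x55,ι)}
  {x56} × {η} = {(x56,η)}
  {x56} × {ι} = {(x56,ι)}
  {x55} × {η, ι} = {(x55,η), (x55,ι)}
  {x55, x56} × {η} = {(x55,η), (x56,η)}
  {x55, x57} × {η} = {(x55,η), (x57,η)}
  {x55, x56} × {ι} = {(x55,ι), (x56,ι)}
  {x55, x57} × {ι} = {(x55,ι), (x57,ι)}
  {x56} × {η, ι} = {(x56,η), (x56,ι)}
  {x55} × {η, θ, ι} = {(x55,η), (x55,θ), (x55,ι)}
  {x55, x56, x57} × {η} = {(x55,η), (x56,η), (x57,η)}
  {x55, x56, x57} × {ι} = {(x55,ι), (x56,ι), (x57,ι)}
  {x56} × {η, θ, ι} = {(x56,η), (x56,θ), (x56,ι)}
  {x55, x56} × {η, ι} = {(x55,η), (x55,ι), (x56,η), (x56,ι)}
  {x55, x57} × {η, ι} = {(x55,η), (x55,ι), (x57,η), (x57,ι)}
  {x55, x56} × {η, θ, ι} = {(x55,η), (x55,θ), (x55,ι), (x56,η), (x56,θ), (x56,ι)}
  {x55, x57} × {η, θ, ι} = {(x55,η), (x55,θ), (x55,ι), (x57,η), (x57,θ), (x57,ι)}
  {x55, x56, x57} × {η, ι} = {(x55,η), (x55,ι), (x56,η), (x56,ι), (x57,η), (x57,ι)}
  {x55, x56, x57} × {η, θ, ι} = {(x55,η), (x55,θ), (x55,ι), (x56,η), (x56,θ), (x56,ι), (x57,η), (x57,θ), (x57,ι)}
These 21 distinct sets form the basis B.
Close under arbitrary unions to get τ_{X×Y}; counting gives |τ_{X×Y}| = 70.


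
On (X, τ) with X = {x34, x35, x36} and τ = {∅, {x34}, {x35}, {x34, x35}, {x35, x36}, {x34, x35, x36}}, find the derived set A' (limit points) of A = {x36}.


A' = ∅

For each x ∈ X, list the open sets U ∈ τ with x ∈ U, then check whether U ∩ (A ∖ {x}) ≠ ∅ for every such U.
  x = x34: open {x34} ∋ x has {x34} ∩ (A ∖ {x34}) = ∅, so x is NOT a limit point.
  x = x35: open {x35} ∋ x has {x35} ∩ (A ∖ {x35}) = ∅, so x is NOT a limit point.
  x = x36: open {x35, x36} ∋ x has {x35, x36} ∩ (A ∖ {x36}) = ∅, so x is NOT a limit point.
Collecting: A' = ∅.


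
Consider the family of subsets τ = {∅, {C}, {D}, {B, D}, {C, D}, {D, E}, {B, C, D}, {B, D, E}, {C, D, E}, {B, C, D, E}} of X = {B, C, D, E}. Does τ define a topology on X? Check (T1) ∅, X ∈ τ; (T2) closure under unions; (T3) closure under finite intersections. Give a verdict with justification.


τ IS a topology on X.

Axiom (T1): ∅ ∈ τ? Yes; X ∈ τ? Yes.
Axiom (T2/T3): check pairwise unions and intersections of members of τ.
All pairwise intersections and unions checked — each lies in τ. Therefore τ satisfies (T1), (T2), (T3): it IS a topology on X.


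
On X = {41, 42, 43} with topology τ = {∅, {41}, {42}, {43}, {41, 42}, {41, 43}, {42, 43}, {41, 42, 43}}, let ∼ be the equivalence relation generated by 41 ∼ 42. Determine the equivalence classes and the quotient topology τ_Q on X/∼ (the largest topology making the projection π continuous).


X/∼ = {[41=42], [43]}; |τ_Q| = 4.

Equivalence classes: [41=42], [43].
Quotient map π: X → X/∼ sends 41 ↦ [41=42], 42 ↦ [41=42], 43 ↦ [43].
For each subset V ⊆ X/∼, compute π^{-1}(V) ⊆ X and check whether π^{-1}(V) ∈ τ. V is open in τ_Q iff π^{-1}(V) ∈ τ.
  V = {}: π^{-1}(V) = ∅ ∈ τ ✓.
  V = {[41=42]}: π^{-1}(V) = {41, 42} ∈ τ ✓.
  V = {[43]}: π^{-1}(V) = {43} ∈ τ ✓.
  V = {[41=42], [43]}: π^{-1}(V) = {41, 42, 43} ∈ τ ✓.
Open sets in the quotient: τ_Q = {{}, {[41=42]}, {[43]}, {[41=42], [43]}} (4 elements).


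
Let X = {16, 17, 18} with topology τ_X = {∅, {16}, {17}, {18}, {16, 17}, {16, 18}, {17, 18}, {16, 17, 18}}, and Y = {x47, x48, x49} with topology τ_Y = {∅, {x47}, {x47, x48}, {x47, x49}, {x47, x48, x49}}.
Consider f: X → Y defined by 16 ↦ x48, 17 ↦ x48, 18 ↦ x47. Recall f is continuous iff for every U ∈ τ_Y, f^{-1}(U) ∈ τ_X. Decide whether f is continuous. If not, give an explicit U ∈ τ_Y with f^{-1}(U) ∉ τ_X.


f IS continuous.

Compute f^{-1}(U) for each U ∈ τ_Y:
  U = ∅: f^{-1}(U) = ∅ ∈ τ_X ✓.
  U = {x47}: f^{-1}(U) = {18} ∈ τ_X ✓.
  U = {x47, x48}: f^{-1}(U) = {16, 17, 18} ∈ τ_X ✓.
  U = {x47, x49}: f^{-1}(U) = {18} ∈ τ_X ✓.
  U = {x47, x48, x49}: f^{-1}(U) = {16, 17, 18} ∈ τ_X ✓.
Every preimage lies in τ_X, so f IS continuous.


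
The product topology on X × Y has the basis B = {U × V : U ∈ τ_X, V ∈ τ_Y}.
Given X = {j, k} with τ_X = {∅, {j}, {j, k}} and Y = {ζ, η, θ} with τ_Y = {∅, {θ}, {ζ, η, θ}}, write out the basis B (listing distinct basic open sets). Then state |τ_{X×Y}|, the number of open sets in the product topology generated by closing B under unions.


Basis B = {∅ × ∅, {j} × {θ}, {j, k} × {θ}, {j} × {ζ, η, θ}, {j, k} × {ζ, η, θ}}; |τ_{X×Y}| = 6.

Enumerate products U × V with U ∈ τ_X, V ∈ τ_Y (deduplicated):
  ∅ × ∅ = {} (∅)
  {j} × {θ} = {(j,θ)}
  {j, k} × {θ} = {(j,θ), (k,θ)}
  {j} × {ζ, η, θ} = {(j,ζ), (j,η), (j,θ)}
  {j, k} × {ζ, η, θ} = {(j,ζ), (j,η), (j,θ), (k,ζ), (k,η), (k,θ)}
These 5 distinct sets form the basis B.
Close under arbitrary unions to get τ_{X×Y}; counting gives |τ_{X×Y}| = 6.


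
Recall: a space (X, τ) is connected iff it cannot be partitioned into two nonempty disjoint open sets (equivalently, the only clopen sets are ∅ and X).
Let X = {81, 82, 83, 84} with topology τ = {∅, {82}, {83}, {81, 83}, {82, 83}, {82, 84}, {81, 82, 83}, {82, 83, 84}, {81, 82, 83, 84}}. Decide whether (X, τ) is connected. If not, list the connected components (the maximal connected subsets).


(X, τ) is disconnected; components = [{81, 83}, {82, 84}].

Find clopen sets (U ∈ τ with X ∖ U ∈ τ):
  U = ∅, X ∖ U = {81, 82, 83, 84} — both open, so U is clopen.
  U = {81, 83}, X ∖ U = {82, 84} — both open, so U is clopen.
  U = {82, 84}, X ∖ U = {81, 83} — both open, so U is clopen.
  U = {81, 82, 83, 84}, X ∖ U = ∅ — both open, so U is clopen.
Nontrivial clopen(s) exist: e.g. {81, 83}. So (X, τ) is disconnected.
Compute connected components by grouping points that agree on all clopens:
  component: {81, 83}
  component: {82, 84}


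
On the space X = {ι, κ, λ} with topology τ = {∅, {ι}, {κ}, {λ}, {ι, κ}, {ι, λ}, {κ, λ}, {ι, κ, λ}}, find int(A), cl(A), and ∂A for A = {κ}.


int(A) = {κ}, cl(A) = {κ}, ∂A = ∅.

Closed sets in (X, τ) are complements of opens:
  closed(X, τ) = {∅, {ι}, {κ}, {λ}, {ι, κ}, {ι, λ}, {κ, λ}, {ι, κ, λ}}.
int(A) = ⋃ {U ∈ τ : U ⊆ A}. Opens contained in A: ∅, {κ}.
Taking the union of these: int(A) = {κ}.
cl(A) = ⋂ {C closed : A ⊆ C}. Closed sets containing A: {κ}, {ι, κ}, {κ, λ}, {ι, κ, λ}.
Intersecting these: cl(A) = {κ}.
∂A = cl(A) ∖ int(A) = {κ} ∖ {κ} = ∅.


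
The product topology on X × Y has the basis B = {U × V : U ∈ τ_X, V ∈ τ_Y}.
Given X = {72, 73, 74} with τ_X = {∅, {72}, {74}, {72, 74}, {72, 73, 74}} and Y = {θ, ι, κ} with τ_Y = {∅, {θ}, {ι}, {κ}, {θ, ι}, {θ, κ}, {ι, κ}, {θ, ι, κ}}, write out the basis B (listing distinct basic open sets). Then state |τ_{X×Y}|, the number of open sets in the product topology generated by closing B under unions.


Basis B = {∅ × ∅, {72} × {θ}, {72} × {ι}, {72} × {κ}, {74} × {θ}, {74} × {ι}, {74} × {κ}, {72} × {θ, ι}, {72} × {θ, κ}, {72, 74} × {θ}, {72} × {ι, κ}, {72, 74} × {ι}, {72, 74} × {κ}, {74} × {θ, ι}, {74} × {θ, κ}, {74} × {ι, κ}, {72} × {θ, ι, κ}, {72, 73, 74} × {θ}, {72, 73, 74} × {ι}, {72, 73, 74} × {κ}, {74} × {θ, ι, κ}, {72, 74} × {θ, ι}, {72, 74} × {θ, κ}, {72, 74} × {ι, κ}, {72, 74} × {θ, ι, κ}, {72, 73, 74} × {θ, ι}, {72, 73, 74} × {θ, κ}, {72, 73, 74} × {ι, κ}, {72, 73, 74} × {θ, ι, κ}}; |τ_{X×Y}| = 125.

Enumerate products U × V with U ∈ τ_X, V ∈ τ_Y (deduplicated):
  ∅ × ∅ = {} (∅)
  {72} × {θ} = {(72,θ)}
  {72} × {ι} = {(72,ι)}
  {72} × {κ} = {(72,κ)}
  {74} × {θ} = {(74,θ)}
  {74} × {ι} = {(74,ι)}
  {74} × {κ} = {(74,κ)}
  {72} × {θ, ι} = {(72,θ), (72,ι)}
  {72} × {θ, κ} = {(72,θ), (72,κ)}
  {72, 74} × {θ} = {(72,θ), (74,θ)}
  {72} × {ι, κ} = {(72,ι), (72,κ)}
  {72, 74} × {ι} = {(72,ι), (74,ι)}
  {72, 74} × {κ} = {(72,κ), (74,κ)}
  {74} × {θ, ι} = {(74,θ), (74,ι)}
  {74} × {θ, κ} = {(74,θ), (74,κ)}
  {74} × {ι, κ} = {(74,ι), (74,κ)}
  {72} × {θ, ι, κ} = {(72,θ), (72,ι), (72,κ)}
  {72, 73, 74} × {θ} = {(72,θ), (73,θ), (74,θ)}
  {72, 73, 74} × {ι} = {(72,ι), (73,ι), (74,ι)}
  {72, 73, 74} × {κ} = {(72,κ), (73,κ), (74,κ)}
  {74} × {θ, ι, κ} = {(74,θ), (74,ι), (74,κ)}
  {72, 74} × {θ, ι} = {(72,θ), (72,ι), (74,θ), (74,ι)}
  {72, 74} × {θ, κ} = {(72,θ), (72,κ), (74,θ), (74,κ)}
  {72, 74} × {ι, κ} = {(72,ι), (72,κ), (74,ι), (74,κ)}
  {72, 74} × {θ, ι, κ} = {(72,θ), (72,ι), (72,κ), (74,θ), (74,ι), (74,κ)}
  {72, 73, 74} × {θ, ι} = {(72,θ), (72,ι), (73,θ), (73,ι), (74,θ), (74,ι)}
  {72, 73, 74} × {θ, κ} = {(72,θ), (72,κ), (73,θ), (73,κ), (74,θ), (74,κ)}
  {72, 73, 74} × {ι, κ} = {(72,ι), (72,κ), (73,ι), (73,κ), (74,ι), (74,κ)}
  {72, 73, 74} × {θ, ι, κ} = {(72,θ), (72,ι), (72,κ), (73,θ), (73,ι), (73,κ), (74,θ), (74,ι), (74,κ)}
These 29 distinct sets form the basis B.
Close under arbitrary unions to get τ_{X×Y}; counting gives |τ_{X×Y}| = 125.


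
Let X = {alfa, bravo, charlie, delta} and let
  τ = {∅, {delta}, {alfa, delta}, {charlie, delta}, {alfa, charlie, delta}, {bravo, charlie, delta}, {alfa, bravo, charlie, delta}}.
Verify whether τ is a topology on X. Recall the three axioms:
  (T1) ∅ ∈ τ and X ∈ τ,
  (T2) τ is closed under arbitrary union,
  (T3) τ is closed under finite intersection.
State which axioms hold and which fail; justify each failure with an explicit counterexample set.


τ IS a topology on X.

Axiom (T1): ∅ ∈ τ? Yes; X ∈ τ? Yes.
Axiom (T2/T3): check pairwise unions and intersections of members of τ.
All pairwise intersections and unions checked — each lies in τ. Therefore τ satisfies (T1), (T2), (T3): it IS a topology on X.


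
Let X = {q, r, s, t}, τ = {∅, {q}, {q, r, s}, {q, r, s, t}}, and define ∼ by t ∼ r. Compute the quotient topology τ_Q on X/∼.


X/∼ = {[q], [r=t], [s]}; |τ_Q| = 3.

Equivalence classes: [q], [r=t], [s].
Quotient map π: X → X/∼ sends q ↦ [q], r ↦ [r=t], s ↦ [s], t ↦ [r=t].
For each subset V ⊆ X/∼, compute π^{-1}(V) ⊆ X and check whether π^{-1}(V) ∈ τ. V is open in τ_Q iff π^{-1}(V) ∈ τ.
  V = {}: π^{-1}(V) = ∅ ∈ τ ✓.
  V = {[q]}: π^{-1}(V) = {q} ∈ τ ✓.
  V = {[r=t]}: π^{-1}(V) = {r, t} ∉ τ ✗.
  V = {[q], [r=t]}: π^{-1}(V) = {q, r, t} ∉ τ ✗.
  V = {[s]}: π^{-1}(V) = {s} ∉ τ ✗.
  V = {[q], [s]}: π^{-1}(V) = {q, s} ∉ τ ✗.
  V = {[r=t], [s]}: π^{-1}(V) = {r, s, t} ∉ τ ✗.
  V = {[q], [r=t], [s]}: π^{-1}(V) = {q, r, s, t} ∈ τ ✓.
Open sets in the quotient: τ_Q = {{}, {[q]}, {[q], [r=t], [s]}} (3 elements).


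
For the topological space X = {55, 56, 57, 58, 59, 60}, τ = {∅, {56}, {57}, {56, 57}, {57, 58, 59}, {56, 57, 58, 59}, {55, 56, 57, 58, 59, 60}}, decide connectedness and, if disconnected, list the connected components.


(X, τ) is connected.

Find clopen sets (U ∈ τ with X ∖ U ∈ τ):
  U = ∅, X ∖ U = {55, 56, 57, 58, 59, 60} — both open, so U is clopen.
  U = {55, 56, 57, 58, 59, 60}, X ∖ U = ∅ — both open, so U is clopen.
Only trivial clopens (∅ and X) exist, so (X, τ) is connected.
Compute connected components by grouping points that agree on all clopens:
  component: {55, 56, 57, 58, 59, 60}


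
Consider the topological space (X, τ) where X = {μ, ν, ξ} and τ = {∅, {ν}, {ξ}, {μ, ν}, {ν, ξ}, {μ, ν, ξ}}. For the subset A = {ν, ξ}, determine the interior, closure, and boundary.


int(A) = {ν, ξ}, cl(A) = {μ, ν, ξ}, ∂A = {μ}.

Closed sets in (X, τ) are complements of opens:
  closed(X, τ) = {∅, {μ}, {ξ}, {μ, ν}, {μ, ξ}, {μ, ν, ξ}}.
int(A) = ⋃ {U ∈ τ : U ⊆ A}. Opens contained in A: ∅, {ν}, {ξ}, {ν, ξ}.
Taking the union of these: int(A) = {ν, ξ}.
cl(A) = ⋂ {C closed : A ⊆ C}. Closed sets containing A: {μ, ν, ξ}.
Intersecting these: cl(A) = {μ, ν, ξ}.
∂A = cl(A) ∖ int(A) = {μ, ν, ξ} ∖ {ν, ξ} = {μ}.


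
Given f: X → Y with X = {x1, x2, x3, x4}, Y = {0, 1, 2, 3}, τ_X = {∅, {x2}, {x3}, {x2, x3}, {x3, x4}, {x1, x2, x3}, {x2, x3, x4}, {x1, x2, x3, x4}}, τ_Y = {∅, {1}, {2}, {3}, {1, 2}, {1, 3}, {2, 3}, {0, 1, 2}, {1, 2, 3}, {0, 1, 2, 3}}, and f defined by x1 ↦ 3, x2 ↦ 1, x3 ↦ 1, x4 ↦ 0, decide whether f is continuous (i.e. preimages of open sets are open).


f is NOT continuous.

Compute f^{-1}(U) for each U ∈ τ_Y:
  U = ∅: f^{-1}(U) = ∅ ∈ τ_X ✓.
  U = {1}: f^{-1}(U) = {x2, x3} ∈ τ_X ✓.
  U = {2}: f^{-1}(U) = ∅ ∈ τ_X ✓.
  U = {3}: f^{-1}(U) = {x1} ∉ τ_X ✗.
  U = {1, 2}: f^{-1}(U) = {x2, x3} ∈ τ_X ✓.
  U = {1, 3}: f^{-1}(U) = {x1, x2, x3} ∈ τ_X ✓.
  U = {2, 3}: f^{-1}(U) = {x1} ∉ τ_X ✗.
  U = {0, 1, 2}: f^{-1}(U) = {x2, x3, x4} ∈ τ_X ✓.
  U = {1, 2, 3}: f^{-1}(U) = {x1, x2, x3} ∈ τ_X ✓.
  U = {0, 1, 2, 3}: f^{-1}(U) = {x1, x2, x3, x4} ∈ τ_X ✓.
Found U = {3} with f^{-1}(U) = {x1} not in τ_X. Therefore f is NOT continuous.


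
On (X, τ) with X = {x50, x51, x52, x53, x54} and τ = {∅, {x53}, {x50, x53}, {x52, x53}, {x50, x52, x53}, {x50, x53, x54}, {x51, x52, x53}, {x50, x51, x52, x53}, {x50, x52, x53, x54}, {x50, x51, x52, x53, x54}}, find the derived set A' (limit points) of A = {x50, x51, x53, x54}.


A' = {x50, x51, x52, x54}

For each x ∈ X, list the open sets U ∈ τ with x ∈ U, then check whether U ∩ (A ∖ {x}) ≠ ∅ for every such U.
  x = x50: opens ∋ x are {x50, x53}, {x50, x52, x53}, {x50, x53, x54}, {x50, x51, x52, x53}, {x50, x52, x53, x54}, {x50, x51, x52, x53, x54}; each meets A ∖ {x50}, so x IS a limit point.
  x = x51: opens ∋ x are {x51, x52, x53}, {x50, x51, x52, x53}, {x50, x51, x52, x53, x54}; each meets A ∖ {x51}, so x IS a limit point.
  x = x52: opens ∋ x are {x52, x53}, {x50, x52, x53}, {x51, x52, x53}, {x50, x51, x52, x53}, {x50, x52, x53, x54}, {x50, x51, x52, x53, x54}; each meets A ∖ {x52}, so x IS a limit point.
  x = x53: open {x53} ∋ x has {x53} ∩ (A ∖ {x53}) = ∅, so x is NOT a limit point.
  x = x54: opens ∋ x are {x50, x53, x54}, {x50, x52, x53, x54}, {x50, x51, x52, x53, x54}; each meets A ∖ {x54}, so x IS a limit point.
Collecting: A' = {x50, x51, x52, x54}.


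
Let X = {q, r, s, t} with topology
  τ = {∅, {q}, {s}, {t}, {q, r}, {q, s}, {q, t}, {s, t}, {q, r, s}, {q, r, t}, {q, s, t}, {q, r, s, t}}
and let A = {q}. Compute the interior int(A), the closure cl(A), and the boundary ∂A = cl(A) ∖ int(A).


int(A) = {q}, cl(A) = {q, r}, ∂A = {r}.

Closed sets in (X, τ) are complements of opens:
  closed(X, τ) = {∅, {r}, {s}, {t}, {q, r}, {r, s}, {r, t}, {s, t}, {q, r, s}, {q, r, t}, {r, s, t}, {q, r, s, t}}.
int(A) = ⋃ {U ∈ τ : U ⊆ A}. Opens contained in A: ∅, {q}.
Taking the union of these: int(A) = {q}.
cl(A) = ⋂ {C closed : A ⊆ C}. Closed sets containing A: {q, r}, {q, r, s}, {q, r, t}, {q, r, s, t}.
Intersecting these: cl(A) = {q, r}.
∂A = cl(A) ∖ int(A) = {q, r} ∖ {q} = {r}.


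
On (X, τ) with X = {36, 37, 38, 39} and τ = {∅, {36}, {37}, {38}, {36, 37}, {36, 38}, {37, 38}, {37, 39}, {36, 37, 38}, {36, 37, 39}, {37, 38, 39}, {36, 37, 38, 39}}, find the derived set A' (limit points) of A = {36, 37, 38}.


A' = {39}

For each x ∈ X, list the open sets U ∈ τ with x ∈ U, then check whether U ∩ (A ∖ {x}) ≠ ∅ for every such U.
  x = 36: open {36} ∋ x has {36} ∩ (A ∖ {36}) = ∅, so x is NOT a limit point.
  x = 37: open {37} ∋ x has {37} ∩ (A ∖ {37}) = ∅, so x is NOT a limit point.
  x = 38: open {38} ∋ x has {38} ∩ (A ∖ {38}) = ∅, so x is NOT a limit point.
  x = 39: opens ∋ x are {37, 39}, {36, 37, 39}, {37, 38, 39}, {36, 37, 38, 39}; each meets A ∖ {39}, so x IS a limit point.
Collecting: A' = {39}.


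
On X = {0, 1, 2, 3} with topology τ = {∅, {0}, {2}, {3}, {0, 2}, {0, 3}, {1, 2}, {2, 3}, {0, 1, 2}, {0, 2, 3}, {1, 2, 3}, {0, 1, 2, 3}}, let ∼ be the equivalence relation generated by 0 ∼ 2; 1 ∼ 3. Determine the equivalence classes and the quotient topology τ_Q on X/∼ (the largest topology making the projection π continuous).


X/∼ = {[0=2], [1=3]}; |τ_Q| = 3.

Equivalence classes: [0=2], [1=3].
Quotient map π: X → X/∼ sends 0 ↦ [0=2], 1 ↦ [1=3], 2 ↦ [0=2], 3 ↦ [1=3].
For each subset V ⊆ X/∼, compute π^{-1}(V) ⊆ X and check whether π^{-1}(V) ∈ τ. V is open in τ_Q iff π^{-1}(V) ∈ τ.
  V = {}: π^{-1}(V) = ∅ ∈ τ ✓.
  V = {[0=2]}: π^{-1}(V) = {0, 2} ∈ τ ✓.
  V = {[1=3]}: π^{-1}(V) = {1, 3} ∉ τ ✗.
  V = {[0=2], [1=3]}: π^{-1}(V) = {0, 1, 2, 3} ∈ τ ✓.
Open sets in the quotient: τ_Q = {{}, {[0=2]}, {[0=2], [1=3]}} (3 elements).


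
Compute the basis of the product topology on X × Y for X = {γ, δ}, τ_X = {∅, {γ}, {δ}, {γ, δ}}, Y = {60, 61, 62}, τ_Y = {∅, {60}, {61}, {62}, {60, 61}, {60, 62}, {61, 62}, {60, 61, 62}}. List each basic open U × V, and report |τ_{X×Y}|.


Basis B = {∅ × ∅, {γ} × {60}, {γ} × {61}, {γ} × {62}, {δ} × {60}, {δ} × {61}, {δ} × {62}, {γ} × {60, 61}, {γ} × {60, 62}, {γ, δ} × {60}, {γ} × {61, 62}, {γ, δ} × {61}, {γ, δ} × {62}, {δ} × {60, 61}, {δ} × {60, 62}, {δ} × {61, 62}, {γ} × {60, 61, 62}, {δ} × {60, 61, 62}, {γ, δ} × {60, 61}, {γ, δ} × {60, 62}, {γ, δ} × {61, 62}, {γ, δ} × {60, 61, 62}}; |τ_{X×Y}| = 64.

Enumerate products U × V with U ∈ τ_X, V ∈ τ_Y (deduplicated):
  ∅ × ∅ = {} (∅)
  {γ} × {60} = {(γ,60)}
  {γ} × {61} = {(γ,61)}
  {γ} × {62} = {(γ,62)}
  {δ} × {60} = {(δ,60)}
  {δ} × {61} = {(δ,61)}
  {δ} × {62} = {(δ,62)}
  {γ} × {60, 61} = {(γ,60), (γ,61)}
  {γ} × {60, 62} = {(γ,60), (γ,62)}
  {γ, δ} × {60} = {(γ,60), (δ,60)}
  {γ} × {61, 62} = {(γ,61), (γ,62)}
  {γ, δ} × {61} = {(γ,61), (δ,61)}
  {γ, δ} × {62} = {(γ,62), (δ,62)}
  {δ} × {60, 61} = {(δ,60), (δ,61)}
  {δ} × {60, 62} = {(δ,60), (δ,62)}
  {δ} × {61, 62} = {(δ,61), (δ,62)}
  {γ} × {60, 61, 62} = {(γ,60), (γ,61), (γ,62)}
  {δ} × {60, 61, 62} = {(δ,60), (δ,61), (δ,62)}
  {γ, δ} × {60, 61} = {(γ,60), (γ,61), (δ,60), (δ,61)}
  {γ, δ} × {60, 62} = {(γ,60), (γ,62), (δ,60), (δ,62)}
  {γ, δ} × {61, 62} = {(γ,61), (γ,62), (δ,61), (δ,62)}
  {γ, δ} × {60, 61, 62} = {(γ,60), (γ,61), (γ,62), (δ,60), (δ,61), (δ,62)}
These 22 distinct sets form the basis B.
Close under arbitrary unions to get τ_{X×Y}; counting gives |τ_{X×Y}| = 64.


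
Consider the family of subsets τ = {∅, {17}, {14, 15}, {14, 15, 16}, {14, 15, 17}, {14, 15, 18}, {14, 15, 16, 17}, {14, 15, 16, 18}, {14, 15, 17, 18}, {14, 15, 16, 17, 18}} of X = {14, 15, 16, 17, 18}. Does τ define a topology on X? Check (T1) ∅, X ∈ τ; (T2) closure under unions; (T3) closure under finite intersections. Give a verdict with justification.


τ IS a topology on X.

Axiom (T1): ∅ ∈ τ? Yes; X ∈ τ? Yes.
Axiom (T2/T3): check pairwise unions and intersections of members of τ.
All pairwise intersections and unions checked — each lies in τ. Therefore τ satisfies (T1), (T2), (T3): it IS a topology on X.


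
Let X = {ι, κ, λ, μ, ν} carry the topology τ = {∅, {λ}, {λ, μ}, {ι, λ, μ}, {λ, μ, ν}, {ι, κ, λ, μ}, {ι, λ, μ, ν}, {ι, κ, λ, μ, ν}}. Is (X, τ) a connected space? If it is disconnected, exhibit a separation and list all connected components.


(X, τ) is connected.

Find clopen sets (U ∈ τ with X ∖ U ∈ τ):
  U = ∅, X ∖ U = {ι, κ, λ, μ, ν} — both open, so U is clopen.
  U = {ι, κ, λ, μ, ν}, X ∖ U = ∅ — both open, so U is clopen.
Only trivial clopens (∅ and X) exist, so (X, τ) is connected.
Compute connected components by grouping points that agree on all clopens:
  component: {ι, κ, λ, μ, ν}


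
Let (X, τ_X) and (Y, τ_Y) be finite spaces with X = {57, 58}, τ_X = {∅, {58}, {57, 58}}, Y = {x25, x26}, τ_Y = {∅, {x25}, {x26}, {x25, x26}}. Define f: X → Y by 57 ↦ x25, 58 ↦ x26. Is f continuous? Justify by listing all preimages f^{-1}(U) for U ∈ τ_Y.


f is NOT continuous.

Compute f^{-1}(U) for each U ∈ τ_Y:
  U = ∅: f^{-1}(U) = ∅ ∈ τ_X ✓.
  U = {x25}: f^{-1}(U) = {57} ∉ τ_X ✗.
  U = {x26}: f^{-1}(U) = {58} ∈ τ_X ✓.
  U = {x25, x26}: f^{-1}(U) = {57, 58} ∈ τ_X ✓.
Found U = {x25} with f^{-1}(U) = {57} not in τ_X. Therefore f is NOT continuous.


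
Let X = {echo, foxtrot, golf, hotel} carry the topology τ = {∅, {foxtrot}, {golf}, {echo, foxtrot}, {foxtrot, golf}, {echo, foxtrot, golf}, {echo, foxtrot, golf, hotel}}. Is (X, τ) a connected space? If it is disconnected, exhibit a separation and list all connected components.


(X, τ) is connected.

Find clopen sets (U ∈ τ with X ∖ U ∈ τ):
  U = ∅, X ∖ U = {echo, foxtrot, golf, hotel} — both open, so U is clopen.
  U = {echo, foxtrot, golf, hotel}, X ∖ U = ∅ — both open, so U is clopen.
Only trivial clopens (∅ and X) exist, so (X, τ) is connected.
Compute connected components by grouping points that agree on all clopens:
  component: {echo, foxtrot, golf, hotel}


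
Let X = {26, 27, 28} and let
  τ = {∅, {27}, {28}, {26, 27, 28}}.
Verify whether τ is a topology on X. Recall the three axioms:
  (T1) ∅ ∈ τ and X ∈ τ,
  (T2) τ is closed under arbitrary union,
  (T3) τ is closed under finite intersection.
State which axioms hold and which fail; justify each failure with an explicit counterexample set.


τ is NOT a topology on X.

Axiom (T1): ∅ ∈ τ? Yes; X ∈ τ? Yes.
Axiom (T2/T3): check pairwise unions and intersections of members of τ.
Counterexample for (T2): {27} ∪ {28} = {27, 28} ∉ τ. Therefore τ is NOT a topology.


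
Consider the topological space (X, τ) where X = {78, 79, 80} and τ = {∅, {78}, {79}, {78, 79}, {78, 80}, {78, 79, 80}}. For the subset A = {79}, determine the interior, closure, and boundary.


int(A) = {79}, cl(A) = {79}, ∂A = ∅.

Closed sets in (X, τ) are complements of opens:
  closed(X, τ) = {∅, {79}, {80}, {78, 80}, {79, 80}, {78, 79, 80}}.
int(A) = ⋃ {U ∈ τ : U ⊆ A}. Opens contained in A: ∅, {79}.
Taking the union of these: int(A) = {79}.
cl(A) = ⋂ {C closed : A ⊆ C}. Closed sets containing A: {79}, {79, 80}, {78, 79, 80}.
Intersecting these: cl(A) = {79}.
∂A = cl(A) ∖ int(A) = {79} ∖ {79} = ∅.


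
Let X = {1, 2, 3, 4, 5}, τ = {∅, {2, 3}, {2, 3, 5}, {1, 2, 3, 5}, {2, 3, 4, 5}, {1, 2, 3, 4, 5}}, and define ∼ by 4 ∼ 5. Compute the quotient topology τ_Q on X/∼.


X/∼ = {[1], [2], [3], [4=5]}; |τ_Q| = 4.

Equivalence classes: [1], [2], [3], [4=5].
Quotient map π: X → X/∼ sends 1 ↦ [1], 2 ↦ [2], 3 ↦ [3], 4 ↦ [4=5], 5 ↦ [4=5].
For each subset V ⊆ X/∼, compute π^{-1}(V) ⊆ X and check whether π^{-1}(V) ∈ τ. V is open in τ_Q iff π^{-1}(V) ∈ τ.
  V = {}: π^{-1}(V) = ∅ ∈ τ ✓.
  V = {[1]}: π^{-1}(V) = {1} ∉ τ ✗.
  V = {[2]}: π^{-1}(V) = {2} ∉ τ ✗.
  V = {[1], [2]}: π^{-1}(V) = {1, 2} ∉ τ ✗.
  V = {[3]}: π^{-1}(V) = {3} ∉ τ ✗.
  V = {[1], [3]}: π^{-1}(V) = {1, 3} ∉ τ ✗.
  V = {[2], [3]}: π^{-1}(V) = {2, 3} ∈ τ ✓.
  V = {[1], [2], [3]}: π^{-1}(V) = {1, 2, 3} ∉ τ ✗.
  V = {[4=5]}: π^{-1}(V) = {4, 5} ∉ τ ✗.
  V = {[1], [4=5]}: π^{-1}(V) = {1, 4, 5} ∉ τ ✗.
  V = {[2], [4=5]}: π^{-1}(V) = {2, 4, 5} ∉ τ ✗.
  V = {[1], [2], [4=5]}: π^{-1}(V) = {1, 2, 4, 5} ∉ τ ✗.
  V = {[3], [4=5]}: π^{-1}(V) = {3, 4, 5} ∉ τ ✗.
  V = {[1], [3], [4=5]}: π^{-1}(V) = {1, 3, 4, 5} ∉ τ ✗.
  V = {[2], [3], [4=5]}: π^{-1}(V) = {2, 3, 4, 5} ∈ τ ✓.
  V = {[1], [2], [3], [4=5]}: π^{-1}(V) = {1, 2, 3, 4, 5} ∈ τ ✓.
Open sets in the quotient: τ_Q = {{}, {[2], [3]}, {[2], [3], [4=5]}, {[1], [2], [3], [4=5]}} (4 elements).


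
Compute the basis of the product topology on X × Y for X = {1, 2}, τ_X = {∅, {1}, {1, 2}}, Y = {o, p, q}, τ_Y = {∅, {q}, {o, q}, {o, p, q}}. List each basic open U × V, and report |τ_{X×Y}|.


Basis B = {∅ × ∅, {1} × {q}, {1} × {o, q}, {1, 2} × {q}, {1} × {o, p, q}, {1, 2} × {o, q}, {1, 2} × {o, p, q}}; |τ_{X×Y}| = 10.

Enumerate products U × V with U ∈ τ_X, V ∈ τ_Y (deduplicated):
  ∅ × ∅ = {} (∅)
  {1} × {q} = {(1,q)}
  {1} × {o, q} = {(1,o), (1,q)}
  {1, 2} × {q} = {(1,q), (2,q)}
  {1} × {o, p, q} = {(1,o), (1,p), (1,q)}
  {1, 2} × {o, q} = {(1,o), (1,q), (2,o), (2,q)}
  {1, 2} × {o, p, q} = {(1,o), (1,p), (1,q), (2,o), (2,p), (2,q)}
These 7 distinct sets form the basis B.
Close under arbitrary unions to get τ_{X×Y}; counting gives |τ_{X×Y}| = 10.


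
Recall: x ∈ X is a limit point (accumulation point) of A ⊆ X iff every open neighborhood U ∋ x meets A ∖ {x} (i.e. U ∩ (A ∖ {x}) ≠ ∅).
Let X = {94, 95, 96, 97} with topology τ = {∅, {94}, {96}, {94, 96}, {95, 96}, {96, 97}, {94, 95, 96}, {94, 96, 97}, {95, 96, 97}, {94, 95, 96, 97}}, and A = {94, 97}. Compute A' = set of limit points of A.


A' = ∅

For each x ∈ X, list the open sets U ∈ τ with x ∈ U, then check whether U ∩ (A ∖ {x}) ≠ ∅ for every such U.
  x = 94: open {94} ∋ x has {94} ∩ (A ∖ {94}) = ∅, so x is NOT a limit point.
  x = 95: open {95, 96} ∋ x has {95, 96} ∩ (A ∖ {95}) = ∅, so x is NOT a limit point.
  x = 96: open {96} ∋ x has {96} ∩ (A ∖ {96}) = ∅, so x is NOT a limit point.
  x = 97: open {96, 97} ∋ x has {96, 97} ∩ (A ∖ {97}) = ∅, so x is NOT a limit point.
Collecting: A' = ∅.


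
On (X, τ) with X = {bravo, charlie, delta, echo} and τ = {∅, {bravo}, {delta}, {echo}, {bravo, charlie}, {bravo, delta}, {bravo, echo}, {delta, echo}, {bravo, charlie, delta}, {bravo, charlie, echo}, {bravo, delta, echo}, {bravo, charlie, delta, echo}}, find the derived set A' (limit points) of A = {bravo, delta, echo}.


A' = {charlie}

For each x ∈ X, list the open sets U ∈ τ with x ∈ U, then check whether U ∩ (A ∖ {x}) ≠ ∅ for every such U.
  x = bravo: open {bravo} ∋ x has {bravo} ∩ (A ∖ {bravo}) = ∅, so x is NOT a limit point.
  x = charlie: opens ∋ x are {bravo, charlie}, {bravo, charlie, delta}, {bravo, charlie, echo}, {bravo, charlie, delta, echo}; each meets A ∖ {charlie}, so x IS a limit point.
  x = delta: open {delta} ∋ x has {delta} ∩ (A ∖ {delta}) = ∅, so x is NOT a limit point.
  x = echo: open {echo} ∋ x has {echo} ∩ (A ∖ {echo}) = ∅, so x is NOT a limit point.
Collecting: A' = {charlie}.


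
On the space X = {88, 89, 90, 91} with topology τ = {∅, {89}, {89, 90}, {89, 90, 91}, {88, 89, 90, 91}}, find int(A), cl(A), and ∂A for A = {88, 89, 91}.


int(A) = {89}, cl(A) = {88, 89, 90, 91}, ∂A = {88, 90, 91}.

Closed sets in (X, τ) are complements of opens:
  closed(X, τ) = {∅, {88}, {88, 91}, {88, 90, 91}, {88, 89, 90, 91}}.
int(A) = ⋃ {U ∈ τ : U ⊆ A}. Opens contained in A: ∅, {89}.
Taking the union of these: int(A) = {89}.
cl(A) = ⋂ {C closed : A ⊆ C}. Closed sets containing A: {88, 89, 90, 91}.
Intersecting these: cl(A) = {88, 89, 90, 91}.
∂A = cl(A) ∖ int(A) = {88, 89, 90, 91} ∖ {89} = {88, 90, 91}.


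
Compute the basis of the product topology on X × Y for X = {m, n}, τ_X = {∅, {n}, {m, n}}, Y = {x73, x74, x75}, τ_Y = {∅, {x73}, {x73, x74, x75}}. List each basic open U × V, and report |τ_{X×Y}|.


Basis B = {∅ × ∅, {n} × {x73}, {m, n} × {x73}, {n} × {x73, x74, x75}, {m, n} × {x73, x74, x75}}; |τ_{X×Y}| = 6.

Enumerate products U × V with U ∈ τ_X, V ∈ τ_Y (deduplicated):
  ∅ × ∅ = {} (∅)
  {n} × {x73} = {(n,x73)}
  {m, n} × {x73} = {(m,x73), (n,x73)}
  {n} × {x73, x74, x75} = {(n,x73), (n,x74), (n,x75)}
  {m, n} × {x73, x74, x75} = {(m,x73), (m,x74), (m,x75), (n,x73), (n,x74), (n,x75)}
These 5 distinct sets form the basis B.
Close under arbitrary unions to get τ_{X×Y}; counting gives |τ_{X×Y}| = 6.


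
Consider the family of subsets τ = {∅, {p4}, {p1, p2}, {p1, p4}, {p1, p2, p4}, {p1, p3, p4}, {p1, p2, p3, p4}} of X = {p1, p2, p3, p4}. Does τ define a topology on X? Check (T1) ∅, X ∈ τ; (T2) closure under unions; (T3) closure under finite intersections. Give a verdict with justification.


τ is NOT a topology on X.

Axiom (T1): ∅ ∈ τ? Yes; X ∈ τ? Yes.
Axiom (T2/T3): check pairwise unions and intersections of members of τ.
Counterexample for (T3): {p1, p2} ∩ {p1, p4} = {p1} ∉ τ. Therefore τ is NOT a topology.


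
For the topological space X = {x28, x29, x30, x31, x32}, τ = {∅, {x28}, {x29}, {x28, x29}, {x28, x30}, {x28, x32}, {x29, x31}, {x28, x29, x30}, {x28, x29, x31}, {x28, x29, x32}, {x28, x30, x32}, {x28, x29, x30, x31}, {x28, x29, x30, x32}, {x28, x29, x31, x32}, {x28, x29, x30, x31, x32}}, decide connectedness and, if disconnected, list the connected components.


(X, τ) is disconnected; components = [{x29, x31}, {x28, x30, x32}].

Find clopen sets (U ∈ τ with X ∖ U ∈ τ):
  U = ∅, X ∖ U = {x28, x29, x30, x31, x32} — both open, so U is clopen.
  U = {x29, x31}, X ∖ U = {x28, x30, x32} — both open, so U is clopen.
  U = {x28, x30, x32}, X ∖ U = {x29, x31} — both open, so U is clopen.
  U = {x28, x29, x30, x31, x32}, X ∖ U = ∅ — both open, so U is clopen.
Nontrivial clopen(s) exist: e.g. {x29, x31}. So (X, τ) is disconnected.
Compute connected components by grouping points that agree on all clopens:
  component: {x29, x31}
  component: {x28, x30, x32}


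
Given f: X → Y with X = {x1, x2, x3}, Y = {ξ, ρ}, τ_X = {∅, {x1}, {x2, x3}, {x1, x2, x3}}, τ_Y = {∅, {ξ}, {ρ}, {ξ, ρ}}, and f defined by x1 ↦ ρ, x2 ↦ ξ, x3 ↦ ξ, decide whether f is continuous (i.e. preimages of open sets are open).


f IS continuous.

Compute f^{-1}(U) for each U ∈ τ_Y:
  U = ∅: f^{-1}(U) = ∅ ∈ τ_X ✓.
  U = {ξ}: f^{-1}(U) = {x2, x3} ∈ τ_X ✓.
  U = {ρ}: f^{-1}(U) = {x1} ∈ τ_X ✓.
  U = {ξ, ρ}: f^{-1}(U) = {x1, x2, x3} ∈ τ_X ✓.
Every preimage lies in τ_X, so f IS continuous.


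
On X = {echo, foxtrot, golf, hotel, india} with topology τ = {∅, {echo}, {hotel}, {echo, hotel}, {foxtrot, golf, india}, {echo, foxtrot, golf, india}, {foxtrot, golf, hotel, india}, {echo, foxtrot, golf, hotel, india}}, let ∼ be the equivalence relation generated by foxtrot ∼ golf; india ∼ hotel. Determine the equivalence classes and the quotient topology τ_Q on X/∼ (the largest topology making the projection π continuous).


X/∼ = {[echo], [foxtrot=golf], [hotel=india]}; |τ_Q| = 4.

Equivalence classes: [echo], [foxtrot=golf], [hotel=india].
Quotient map π: X → X/∼ sends echo ↦ [echo], foxtrot ↦ [foxtrot=golf], golf ↦ [foxtrot=golf], hotel ↦ [hotel=india], india ↦ [hotel=india].
For each subset V ⊆ X/∼, compute π^{-1}(V) ⊆ X and check whether π^{-1}(V) ∈ τ. V is open in τ_Q iff π^{-1}(V) ∈ τ.
  V = {}: π^{-1}(V) = ∅ ∈ τ ✓.
  V = {[echo]}: π^{-1}(V) = {echo} ∈ τ ✓.
  V = {[foxtrot=golf]}: π^{-1}(V) = {foxtrot, golf} ∉ τ ✗.
  V = {[echo], [foxtrot=golf]}: π^{-1}(V) = {echo, foxtrot, golf} ∉ τ ✗.
  V = {[hotel=india]}: π^{-1}(V) = {hotel, india} ∉ τ ✗.
  V = {[echo], [hotel=india]}: π^{-1}(V) = {echo, hotel, india} ∉ τ ✗.
  V = {[foxtrot=golf], [hotel=india]}: π^{-1}(V) = {foxtrot, golf, hotel, india} ∈ τ ✓.
  V = {[echo], [foxtrot=golf], [hotel=india]}: π^{-1}(V) = {echo, foxtrot, golf, hotel, india} ∈ τ ✓.
Open sets in the quotient: τ_Q = {{}, {[echo]}, {[foxtrot=golf], [hotel=india]}, {[echo], [foxtrot=golf], [hotel=india]}} (4 elements).
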